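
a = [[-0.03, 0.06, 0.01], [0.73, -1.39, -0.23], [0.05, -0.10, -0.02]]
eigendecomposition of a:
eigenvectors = [[-0.04, 0.79, -0.01], [1.0, 0.48, -0.17], [0.07, -0.39, 0.99]]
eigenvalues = [-1.44, 0.0, -0.0]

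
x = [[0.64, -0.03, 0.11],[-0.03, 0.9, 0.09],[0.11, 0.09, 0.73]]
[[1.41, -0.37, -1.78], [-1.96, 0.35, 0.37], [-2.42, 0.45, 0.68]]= x @[[2.73, -0.68, -3.01], [-1.74, 0.3, 0.18], [-3.51, 0.68, 1.36]]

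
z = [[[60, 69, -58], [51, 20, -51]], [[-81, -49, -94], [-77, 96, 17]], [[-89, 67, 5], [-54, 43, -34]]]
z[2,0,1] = 67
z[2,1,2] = -34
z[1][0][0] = -81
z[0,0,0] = 60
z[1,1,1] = 96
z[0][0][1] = 69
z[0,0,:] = [60, 69, -58]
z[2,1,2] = -34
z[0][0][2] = -58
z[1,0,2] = -94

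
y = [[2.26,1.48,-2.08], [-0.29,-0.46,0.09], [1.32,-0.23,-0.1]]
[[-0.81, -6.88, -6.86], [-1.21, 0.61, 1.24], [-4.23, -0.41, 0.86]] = y @ [[-2.39, -0.23, 0.35],[4.30, -0.67, -2.54],[0.85, 2.58, 1.87]]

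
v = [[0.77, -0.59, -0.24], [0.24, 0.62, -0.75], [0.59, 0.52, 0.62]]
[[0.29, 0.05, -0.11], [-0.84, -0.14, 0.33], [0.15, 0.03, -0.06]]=v @ [[0.11, 0.02, -0.04], [-0.61, -0.10, 0.24], [0.65, 0.11, -0.26]]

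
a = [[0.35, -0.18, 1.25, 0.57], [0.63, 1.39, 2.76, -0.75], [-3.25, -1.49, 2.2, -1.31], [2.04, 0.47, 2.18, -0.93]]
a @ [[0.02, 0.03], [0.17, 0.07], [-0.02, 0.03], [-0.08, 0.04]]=[[-0.09,0.06], [0.25,0.17], [-0.26,-0.19], [0.15,0.12]]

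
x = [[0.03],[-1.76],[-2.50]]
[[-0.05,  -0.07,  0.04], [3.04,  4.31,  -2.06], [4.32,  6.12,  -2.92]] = x @ [[-1.73, -2.45, 1.17]]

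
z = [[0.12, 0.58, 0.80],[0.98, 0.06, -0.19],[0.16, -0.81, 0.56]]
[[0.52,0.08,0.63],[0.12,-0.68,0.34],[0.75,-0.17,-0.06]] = z @ [[0.30, -0.68, 0.40], [-0.3, 0.14, 0.44], [0.82, 0.1, 0.41]]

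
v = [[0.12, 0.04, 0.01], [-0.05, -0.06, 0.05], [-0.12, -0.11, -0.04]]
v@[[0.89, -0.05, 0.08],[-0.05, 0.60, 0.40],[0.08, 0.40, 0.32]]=[[0.11,0.02,0.03], [-0.04,-0.01,-0.01], [-0.1,-0.08,-0.07]]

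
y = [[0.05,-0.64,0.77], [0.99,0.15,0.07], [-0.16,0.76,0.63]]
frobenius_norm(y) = 1.74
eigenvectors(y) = [[(-0.66+0j), (-0.66-0j), (0.34+0j)], [(0.12+0.61j), 0.12-0.61j, 0.47+0.00j], [(0.22-0.35j), 0.22+0.35j, 0.81+0.00j]]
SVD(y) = [[-0.70, 0.29, 0.65],[-0.59, -0.76, -0.29],[0.41, -0.58, 0.7]] @ diag([1.0082515074769898, 1.0021956942595682, 0.9958075557445624]) @ [[-0.67,  0.66,  -0.32], [-0.64,  -0.74,  -0.19], [-0.37,  0.08,  0.93]]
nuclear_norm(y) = 3.01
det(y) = 1.01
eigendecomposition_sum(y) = [[-0.03+0.44j, -0.40-0.11j, (0.24-0.12j)],[0.41-0.05j, -0.03+0.39j, -0.16-0.20j],[(-0.22-0.16j), 0.19-0.17j, (-0.02+0.17j)]] + [[(-0.03-0.44j), (-0.4+0.11j), (0.24+0.12j)], [0.41+0.05j, -0.03-0.39j, (-0.16+0.2j)], [-0.22+0.16j, 0.19+0.17j, (-0.02-0.17j)]] + [[(0.12-0j), (0.16-0j), 0.28-0.00j], [(0.16-0j), 0.22-0.00j, 0.38-0.00j], [(0.28-0j), (0.38-0j), (0.66-0j)]]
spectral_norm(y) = 1.01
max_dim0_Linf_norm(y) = 0.99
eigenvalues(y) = [(-0.08+1j), (-0.08-1j), (1+0j)]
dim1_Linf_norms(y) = [0.77, 0.99, 0.76]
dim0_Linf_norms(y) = [0.99, 0.76, 0.77]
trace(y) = 0.83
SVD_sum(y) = [[0.48, -0.47, 0.23], [0.40, -0.39, 0.19], [-0.28, 0.27, -0.13]] + [[-0.19,-0.22,-0.06], [0.49,0.56,0.15], [0.37,0.43,0.11]] + [[-0.24, 0.05, 0.60],  [0.11, -0.02, -0.27],  [-0.26, 0.05, 0.65]]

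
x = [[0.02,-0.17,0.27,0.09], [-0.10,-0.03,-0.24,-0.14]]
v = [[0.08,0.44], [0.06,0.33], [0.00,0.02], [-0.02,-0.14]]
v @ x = [[-0.04,-0.03,-0.08,-0.05], [-0.03,-0.02,-0.06,-0.04], [-0.00,-0.0,-0.00,-0.0], [0.01,0.01,0.03,0.02]]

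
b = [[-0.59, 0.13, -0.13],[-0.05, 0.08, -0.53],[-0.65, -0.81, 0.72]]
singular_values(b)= [1.32, 0.67, 0.29]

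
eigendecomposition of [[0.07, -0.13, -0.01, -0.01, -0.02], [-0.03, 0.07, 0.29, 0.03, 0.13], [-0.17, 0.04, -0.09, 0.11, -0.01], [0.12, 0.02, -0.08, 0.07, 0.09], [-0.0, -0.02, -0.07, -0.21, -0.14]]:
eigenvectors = [[(0.57+0j), 0.13-0.10j, (0.13+0.1j), (0.31-0.02j), 0.31+0.02j],  [(-0.65+0j), (0.08-0.25j), (0.08+0.25j), 0.42-0.26j, (0.42+0.26j)],  [(-0.25+0j), (0.4+0.07j), (0.4-0.07j), (0.2+0.23j), (0.2-0.23j)],  [(0.41+0j), 0.20+0.44j, (0.2-0.44j), 0.10+0.23j, 0.10-0.23j],  [-0.16+0.00j, -0.71+0.00j, -0.71-0.00j, (-0.71+0j), (-0.71-0j)]]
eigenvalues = [(0.22+0j), (-0.04+0.13j), (-0.04-0.13j), (-0.08+0.08j), (-0.08-0.08j)]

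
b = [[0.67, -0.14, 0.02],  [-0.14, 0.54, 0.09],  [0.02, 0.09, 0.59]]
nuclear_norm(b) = 1.80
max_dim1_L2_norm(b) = 0.68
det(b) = 0.20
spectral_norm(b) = 0.77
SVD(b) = [[-0.79,-0.41,-0.45], [0.57,-0.25,-0.78], [0.20,-0.88,0.44]] @ diag([0.76590250790925, 0.6254796844442748, 0.4086178076464755]) @ [[-0.79, 0.57, 0.2],[-0.41, -0.25, -0.88],[-0.45, -0.78, 0.44]]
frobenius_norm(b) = 1.07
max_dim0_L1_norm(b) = 0.83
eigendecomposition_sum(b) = [[0.08, 0.14, -0.08],[0.14, 0.25, -0.14],[-0.08, -0.14, 0.08]] + [[0.48, -0.35, -0.12],[-0.35, 0.25, 0.09],[-0.12, 0.09, 0.03]] + [[0.1, 0.07, 0.22], [0.07, 0.04, 0.14], [0.22, 0.14, 0.48]]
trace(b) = 1.80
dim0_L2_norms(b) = [0.68, 0.57, 0.6]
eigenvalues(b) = [0.41, 0.77, 0.63]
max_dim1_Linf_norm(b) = 0.67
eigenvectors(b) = [[0.45, 0.79, 0.41],[0.78, -0.57, 0.25],[-0.44, -0.2, 0.88]]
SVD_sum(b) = [[0.48, -0.35, -0.12], [-0.35, 0.25, 0.09], [-0.12, 0.09, 0.03]] + [[0.10, 0.07, 0.22], [0.07, 0.04, 0.14], [0.22, 0.14, 0.48]] + [[0.08,0.14,-0.08], [0.14,0.25,-0.14], [-0.08,-0.14,0.08]]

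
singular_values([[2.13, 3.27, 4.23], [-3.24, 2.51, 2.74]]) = [6.51, 3.88]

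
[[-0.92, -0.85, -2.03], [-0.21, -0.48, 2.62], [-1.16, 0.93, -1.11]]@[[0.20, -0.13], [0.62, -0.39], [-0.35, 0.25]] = [[-0.0, -0.06], [-1.26, 0.87], [0.73, -0.49]]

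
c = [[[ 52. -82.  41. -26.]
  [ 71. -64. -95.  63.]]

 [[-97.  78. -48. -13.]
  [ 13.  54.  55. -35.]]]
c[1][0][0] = -97.0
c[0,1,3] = 63.0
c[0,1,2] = -95.0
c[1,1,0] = 13.0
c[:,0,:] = [[52.0, -82.0, 41.0, -26.0], [-97.0, 78.0, -48.0, -13.0]]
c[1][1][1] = 54.0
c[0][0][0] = 52.0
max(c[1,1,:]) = 55.0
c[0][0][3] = -26.0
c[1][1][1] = 54.0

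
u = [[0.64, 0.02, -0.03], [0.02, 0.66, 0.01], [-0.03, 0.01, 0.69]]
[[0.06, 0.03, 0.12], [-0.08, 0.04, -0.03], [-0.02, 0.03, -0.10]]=u @[[0.10, 0.04, 0.18],[-0.12, 0.06, -0.05],[-0.03, 0.04, -0.14]]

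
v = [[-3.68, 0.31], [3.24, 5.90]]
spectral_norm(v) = 6.95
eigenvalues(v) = [-3.78, 6.0]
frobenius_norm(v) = 7.68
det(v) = -22.72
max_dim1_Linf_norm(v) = 5.9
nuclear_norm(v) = 10.22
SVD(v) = [[-0.28, 0.96],[0.96, 0.28]] @ diag([6.946321653935471, 3.270277584558717]) @ [[0.60, 0.8], [-0.80, 0.60]]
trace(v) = 2.22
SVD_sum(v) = [[-1.16,-1.56], [3.98,5.35]] + [[-2.52, 1.87], [-0.74, 0.55]]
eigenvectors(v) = [[-0.95, -0.03],[0.32, -1.0]]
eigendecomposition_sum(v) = [[-3.74, 0.12],[1.25, -0.04]] + [[0.06, 0.19], [1.99, 5.94]]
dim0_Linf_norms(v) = [3.68, 5.9]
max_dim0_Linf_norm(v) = 5.9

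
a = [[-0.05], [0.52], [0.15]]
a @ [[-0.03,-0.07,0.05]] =[[0.00, 0.0, -0.0], [-0.02, -0.04, 0.03], [-0.00, -0.01, 0.01]]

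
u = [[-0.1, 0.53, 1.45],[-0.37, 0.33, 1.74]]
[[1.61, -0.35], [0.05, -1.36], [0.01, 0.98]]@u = [[-0.03, 0.74, 1.73],[0.50, -0.42, -2.29],[-0.36, 0.33, 1.72]]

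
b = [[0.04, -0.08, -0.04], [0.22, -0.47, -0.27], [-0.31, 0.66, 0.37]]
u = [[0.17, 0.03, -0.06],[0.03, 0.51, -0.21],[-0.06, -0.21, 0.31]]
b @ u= [[0.01, -0.03, 0.00], [0.04, -0.18, 0.00], [-0.06, 0.25, -0.01]]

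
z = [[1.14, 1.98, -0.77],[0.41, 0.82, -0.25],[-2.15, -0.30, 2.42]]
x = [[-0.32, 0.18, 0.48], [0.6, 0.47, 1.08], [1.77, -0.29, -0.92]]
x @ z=[[-1.32, -0.63, 1.36], [-1.45, 1.25, 2.03], [3.88, 3.54, -3.52]]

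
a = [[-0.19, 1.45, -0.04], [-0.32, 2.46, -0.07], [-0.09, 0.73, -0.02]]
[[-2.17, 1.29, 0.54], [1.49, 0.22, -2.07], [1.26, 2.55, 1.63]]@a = [[-0.05, 0.42, -0.01], [-0.17, 1.19, -0.03], [-1.20, 9.29, -0.26]]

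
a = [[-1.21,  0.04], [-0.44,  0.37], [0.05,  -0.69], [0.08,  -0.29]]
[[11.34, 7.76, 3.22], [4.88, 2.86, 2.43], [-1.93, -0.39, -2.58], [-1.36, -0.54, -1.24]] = a @ [[-9.3,-6.41,-2.54], [2.13,0.1,3.56]]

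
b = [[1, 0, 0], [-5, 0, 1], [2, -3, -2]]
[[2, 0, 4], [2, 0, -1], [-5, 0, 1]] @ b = [[10, -12, -8], [0, 3, 2], [-3, -3, -2]]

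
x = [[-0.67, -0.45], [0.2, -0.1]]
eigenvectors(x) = [[(0.83+0j),0.83-0.00j],[(-0.53-0.17j),-0.53+0.17j]]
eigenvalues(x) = [(-0.38+0.09j), (-0.38-0.09j)]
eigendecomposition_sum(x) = [[-0.33-0.54j, (-0.22-0.92j)], [(0.1+0.41j), (-0.05+0.63j)]] + [[(-0.34+0.54j), (-0.23+0.92j)], [(0.1-0.41j), -0.05-0.63j]]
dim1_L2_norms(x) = [0.81, 0.22]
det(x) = 0.16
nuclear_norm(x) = 1.01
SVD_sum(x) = [[-0.68, -0.43], [0.1, 0.06]] + [[0.01, -0.02], [0.10, -0.16]]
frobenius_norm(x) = 0.84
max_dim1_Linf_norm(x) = 0.67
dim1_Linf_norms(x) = [0.67, 0.2]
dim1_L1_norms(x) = [1.12, 0.3]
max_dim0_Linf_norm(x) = 0.67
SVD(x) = [[-0.99, 0.14], [0.14, 0.99]] @ diag([0.8150426169383332, 0.19262796415451577]) @ [[0.85, 0.53], [0.53, -0.85]]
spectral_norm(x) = 0.82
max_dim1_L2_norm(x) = 0.81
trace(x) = -0.77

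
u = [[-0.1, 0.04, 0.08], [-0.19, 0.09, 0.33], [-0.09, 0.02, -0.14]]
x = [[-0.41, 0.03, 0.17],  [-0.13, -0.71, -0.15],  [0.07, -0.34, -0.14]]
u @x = [[0.04, -0.06, -0.03], [0.09, -0.18, -0.09], [0.02, 0.03, 0.00]]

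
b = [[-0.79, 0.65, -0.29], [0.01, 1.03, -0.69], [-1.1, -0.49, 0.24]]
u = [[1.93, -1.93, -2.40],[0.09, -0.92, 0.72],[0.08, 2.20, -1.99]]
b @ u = [[-1.49, 0.29, 2.94], [0.06, -2.48, 2.09], [-2.15, 3.1, 1.81]]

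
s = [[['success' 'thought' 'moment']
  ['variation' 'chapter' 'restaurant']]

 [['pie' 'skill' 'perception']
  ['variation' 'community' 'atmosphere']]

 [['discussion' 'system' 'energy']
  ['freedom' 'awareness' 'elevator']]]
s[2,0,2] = 'energy'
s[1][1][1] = 'community'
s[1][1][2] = 'atmosphere'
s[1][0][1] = 'skill'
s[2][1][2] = 'elevator'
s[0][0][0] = 'success'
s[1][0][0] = 'pie'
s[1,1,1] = 'community'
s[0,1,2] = 'restaurant'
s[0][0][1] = 'thought'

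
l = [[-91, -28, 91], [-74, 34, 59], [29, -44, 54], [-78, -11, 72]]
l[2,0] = 29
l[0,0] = -91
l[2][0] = 29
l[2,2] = 54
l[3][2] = 72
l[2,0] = 29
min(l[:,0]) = -91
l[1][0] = -74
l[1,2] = 59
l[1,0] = -74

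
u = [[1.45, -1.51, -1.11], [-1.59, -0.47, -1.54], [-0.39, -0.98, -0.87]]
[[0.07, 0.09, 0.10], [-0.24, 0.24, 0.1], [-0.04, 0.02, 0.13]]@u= [[-0.08, -0.25, -0.30], [-0.77, 0.15, -0.19], [-0.14, -0.08, -0.1]]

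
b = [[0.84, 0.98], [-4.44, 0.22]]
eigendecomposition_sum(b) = [[0.42+0.99j, 0.49-0.13j],[-2.22+0.57j, (0.11+1.07j)]] + [[0.42-0.99j,  (0.49+0.13j)],  [-2.22-0.57j,  0.11-1.07j]]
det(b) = 4.54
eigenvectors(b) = [[(-0.06-0.42j),(-0.06+0.42j)],[(0.91+0j),0.91-0.00j]]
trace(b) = 1.06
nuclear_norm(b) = 5.52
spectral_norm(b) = 4.52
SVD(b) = [[-0.18, 0.98], [0.98, 0.18]] @ diag([4.518895374342842, 1.003785134250789]) @ [[-1.00, 0.01], [0.01, 1.00]]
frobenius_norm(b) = 4.63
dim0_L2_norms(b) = [4.52, 1.0]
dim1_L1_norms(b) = [1.82, 4.66]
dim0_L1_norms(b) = [5.28, 1.2]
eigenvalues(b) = [(0.53+2.06j), (0.53-2.06j)]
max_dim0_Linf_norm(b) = 4.44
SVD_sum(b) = [[0.83, -0.01], [-4.44, 0.04]] + [[0.01, 0.99], [0.00, 0.18]]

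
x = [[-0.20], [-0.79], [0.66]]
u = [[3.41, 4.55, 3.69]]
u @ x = [[-1.84]]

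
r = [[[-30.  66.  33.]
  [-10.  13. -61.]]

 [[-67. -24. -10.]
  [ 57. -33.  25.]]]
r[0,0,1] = 66.0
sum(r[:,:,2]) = -13.0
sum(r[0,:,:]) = 11.0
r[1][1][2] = 25.0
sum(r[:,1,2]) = -36.0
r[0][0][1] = 66.0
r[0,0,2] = 33.0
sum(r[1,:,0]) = -10.0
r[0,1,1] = 13.0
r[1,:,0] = [-67.0, 57.0]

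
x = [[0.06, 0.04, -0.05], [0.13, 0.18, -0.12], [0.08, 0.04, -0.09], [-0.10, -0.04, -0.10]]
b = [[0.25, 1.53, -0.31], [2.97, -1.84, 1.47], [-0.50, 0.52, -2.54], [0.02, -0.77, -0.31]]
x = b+[[-0.19, -1.49, 0.26], [-2.84, 2.02, -1.59], [0.58, -0.48, 2.45], [-0.12, 0.73, 0.21]]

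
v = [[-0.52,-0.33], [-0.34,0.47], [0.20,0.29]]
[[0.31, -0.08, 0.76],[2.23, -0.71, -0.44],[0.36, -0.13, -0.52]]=v @ [[-2.47, 0.76, -0.60], [2.96, -0.97, -1.37]]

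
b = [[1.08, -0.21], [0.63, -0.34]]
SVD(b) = [[-0.84, -0.54], [-0.54, 0.84]] @ diag([1.3001373731827721, 0.18067321565024966]) @ [[-0.96,  0.28], [-0.28,  -0.96]]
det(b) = -0.23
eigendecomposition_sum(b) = [[1.06, -0.17], [0.51, -0.08]] + [[0.02,  -0.04], [0.12,  -0.26]]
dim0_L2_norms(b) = [1.25, 0.4]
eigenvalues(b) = [0.98, -0.24]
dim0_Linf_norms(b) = [1.08, 0.34]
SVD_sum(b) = [[1.05,  -0.3],[0.67,  -0.19]] + [[0.03, 0.09], [-0.04, -0.15]]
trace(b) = 0.74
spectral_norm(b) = 1.30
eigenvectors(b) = [[0.9, 0.16],  [0.43, 0.99]]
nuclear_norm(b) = 1.48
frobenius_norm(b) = 1.31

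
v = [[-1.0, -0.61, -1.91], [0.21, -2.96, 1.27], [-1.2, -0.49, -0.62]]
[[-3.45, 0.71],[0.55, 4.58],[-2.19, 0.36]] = v @ [[1.1, 0.37], [0.37, -1.55], [1.11, -0.07]]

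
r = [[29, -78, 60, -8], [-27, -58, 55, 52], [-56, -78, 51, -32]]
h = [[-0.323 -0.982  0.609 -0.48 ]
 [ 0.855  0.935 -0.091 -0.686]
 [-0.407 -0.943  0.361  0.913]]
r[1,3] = 52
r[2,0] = -56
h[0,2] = 0.609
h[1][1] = 0.935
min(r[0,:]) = -78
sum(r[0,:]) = 3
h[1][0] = 0.855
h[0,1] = -0.982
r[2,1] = -78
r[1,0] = -27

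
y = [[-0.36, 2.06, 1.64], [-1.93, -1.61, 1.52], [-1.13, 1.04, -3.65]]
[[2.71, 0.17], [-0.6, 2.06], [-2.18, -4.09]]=y@[[0.25, 0.15], [0.77, -0.61], [0.74, 0.90]]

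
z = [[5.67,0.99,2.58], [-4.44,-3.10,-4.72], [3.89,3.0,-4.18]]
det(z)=113.955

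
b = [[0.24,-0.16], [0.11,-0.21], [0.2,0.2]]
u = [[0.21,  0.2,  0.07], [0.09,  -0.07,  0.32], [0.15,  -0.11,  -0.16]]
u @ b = [[0.09,  -0.06], [0.08,  0.06], [-0.01,  -0.03]]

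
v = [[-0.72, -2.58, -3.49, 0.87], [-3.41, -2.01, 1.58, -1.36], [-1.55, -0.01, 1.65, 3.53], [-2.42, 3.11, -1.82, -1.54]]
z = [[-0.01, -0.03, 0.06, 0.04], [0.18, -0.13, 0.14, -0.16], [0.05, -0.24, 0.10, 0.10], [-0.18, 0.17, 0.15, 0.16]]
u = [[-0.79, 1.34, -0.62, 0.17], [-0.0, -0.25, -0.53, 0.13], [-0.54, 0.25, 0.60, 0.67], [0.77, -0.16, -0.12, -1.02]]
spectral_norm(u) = 1.95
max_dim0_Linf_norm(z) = 0.24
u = v @ z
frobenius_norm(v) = 8.88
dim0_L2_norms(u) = [1.23, 1.4, 1.02, 1.24]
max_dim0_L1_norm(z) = 0.57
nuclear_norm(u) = 3.98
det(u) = 0.00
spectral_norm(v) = 4.96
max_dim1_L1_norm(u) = 2.92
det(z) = -0.00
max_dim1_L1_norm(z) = 0.66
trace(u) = -1.46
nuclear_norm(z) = 0.89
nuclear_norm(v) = 17.63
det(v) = -365.05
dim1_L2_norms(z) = [0.08, 0.31, 0.28, 0.33]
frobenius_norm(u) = 2.46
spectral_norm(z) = 0.42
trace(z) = 0.12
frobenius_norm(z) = 0.54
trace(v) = -2.62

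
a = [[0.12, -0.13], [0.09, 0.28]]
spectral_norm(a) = 0.31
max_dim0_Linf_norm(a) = 0.28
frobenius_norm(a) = 0.34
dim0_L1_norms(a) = [0.21, 0.41]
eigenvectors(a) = [[0.77+0.00j,0.77-0.00j],  [-0.47-0.43j,-0.47+0.43j]]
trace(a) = 0.40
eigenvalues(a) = [(0.2+0.07j), (0.2-0.07j)]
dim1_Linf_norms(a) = [0.13, 0.28]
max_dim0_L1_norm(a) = 0.41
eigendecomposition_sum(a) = [[0.06+0.15j, -0.06+0.18j], [0.04-0.12j, (0.14-0.07j)]] + [[0.06-0.15j, -0.06-0.18j], [0.04+0.12j, (0.14+0.07j)]]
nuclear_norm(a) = 0.46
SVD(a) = [[-0.37, 0.93], [0.93, 0.37]] @ diag([0.3107163567226198, 0.14579213169791333]) @ [[0.13,0.99], [0.99,-0.13]]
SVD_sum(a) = [[-0.01, -0.11], [0.04, 0.29]] + [[0.13, -0.02], [0.05, -0.01]]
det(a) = 0.05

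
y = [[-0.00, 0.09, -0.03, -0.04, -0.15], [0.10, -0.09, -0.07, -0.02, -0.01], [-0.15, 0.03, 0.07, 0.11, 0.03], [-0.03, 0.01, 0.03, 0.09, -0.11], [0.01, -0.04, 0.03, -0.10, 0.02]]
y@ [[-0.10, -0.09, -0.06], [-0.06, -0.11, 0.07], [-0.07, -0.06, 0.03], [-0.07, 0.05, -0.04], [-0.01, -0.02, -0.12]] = [[0.00, -0.01, 0.02], [0.00, 0.00, -0.01], [0.0, 0.01, 0.01], [-0.00, 0.01, 0.01], [0.01, -0.00, -0.0]]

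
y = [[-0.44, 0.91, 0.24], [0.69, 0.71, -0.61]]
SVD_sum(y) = [[0.19, 0.49, -0.2], [0.36, 0.93, -0.38]] + [[-0.63, 0.42, 0.44], [0.33, -0.22, -0.23]]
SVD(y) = [[0.46,0.89], [0.89,-0.46]] @ diag([1.206121810735895, 0.9883674304969611]) @ [[0.34, 0.87, -0.36],[-0.72, 0.48, 0.5]]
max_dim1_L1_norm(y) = 2.01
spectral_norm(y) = 1.21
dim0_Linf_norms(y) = [0.69, 0.91, 0.61]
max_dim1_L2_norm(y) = 1.16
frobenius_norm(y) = 1.56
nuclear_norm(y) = 2.19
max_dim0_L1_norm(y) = 1.62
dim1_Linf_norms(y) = [0.91, 0.71]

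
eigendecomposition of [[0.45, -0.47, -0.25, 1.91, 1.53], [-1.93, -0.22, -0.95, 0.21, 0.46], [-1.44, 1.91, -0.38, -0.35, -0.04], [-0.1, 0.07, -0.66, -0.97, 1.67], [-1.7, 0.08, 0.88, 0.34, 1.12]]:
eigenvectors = [[(-0.06+0.54j), -0.06-0.54j, -0.41+0.00j, -0.13+0.21j, -0.13-0.21j], [-0.16-0.23j, -0.16+0.23j, (-0.34+0j), (-0.66+0j), (-0.66-0j)], [(-0.36-0.3j), (-0.36+0.3j), (0.2+0j), (-0.07+0.62j), (-0.07-0.62j)], [-0.17+0.17j, (-0.17-0.17j), 0.74+0.00j, -0.30-0.11j, (-0.3+0.11j)], [-0.60+0.00j, -0.60-0.00j, (-0.36+0j), 0.04-0.05j, (0.04+0.05j)]]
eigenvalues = [(1.6+1.89j), (1.6-1.89j), (-1.94+0j), (-0.64+1.58j), (-0.64-1.58j)]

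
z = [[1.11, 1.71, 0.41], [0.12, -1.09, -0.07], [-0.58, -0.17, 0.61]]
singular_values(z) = [2.28, 0.88, 0.54]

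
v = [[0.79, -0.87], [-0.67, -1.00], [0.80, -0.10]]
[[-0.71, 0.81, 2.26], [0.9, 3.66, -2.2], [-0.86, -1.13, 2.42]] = v@[[-1.09, -1.73, 3.04], [-0.17, -2.50, 0.16]]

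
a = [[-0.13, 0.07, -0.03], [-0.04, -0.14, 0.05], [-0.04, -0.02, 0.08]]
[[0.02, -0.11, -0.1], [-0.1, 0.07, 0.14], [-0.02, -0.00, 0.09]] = a @ [[0.18, 0.53, 0.16],  [0.65, -0.6, -0.72],  [0.02, 0.1, 0.98]]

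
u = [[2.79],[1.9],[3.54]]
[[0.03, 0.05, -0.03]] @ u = [[0.07]]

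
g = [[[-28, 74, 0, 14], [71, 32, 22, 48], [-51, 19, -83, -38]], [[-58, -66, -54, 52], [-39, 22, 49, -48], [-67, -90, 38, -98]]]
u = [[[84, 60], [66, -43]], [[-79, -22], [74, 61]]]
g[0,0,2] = 0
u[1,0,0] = -79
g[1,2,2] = 38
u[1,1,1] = 61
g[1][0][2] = -54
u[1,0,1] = -22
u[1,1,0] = 74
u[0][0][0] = 84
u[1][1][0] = 74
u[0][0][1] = 60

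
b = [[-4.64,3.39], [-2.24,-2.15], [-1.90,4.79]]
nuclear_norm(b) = 11.18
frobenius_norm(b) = 8.32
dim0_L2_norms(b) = [5.49, 6.25]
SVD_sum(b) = [[-3.47, 4.33], [0.17, -0.22], [-3.08, 3.84]] + [[-1.17, -0.94], [-2.41, -1.93], [1.18, 0.95]]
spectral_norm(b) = 7.42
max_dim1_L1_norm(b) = 8.03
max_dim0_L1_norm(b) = 10.33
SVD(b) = [[-0.75,-0.4],[0.04,-0.82],[-0.66,0.4]] @ diag([7.423708439024814, 3.7555895692090435]) @ [[0.63, -0.78], [0.78, 0.63]]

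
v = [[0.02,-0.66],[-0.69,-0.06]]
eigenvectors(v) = [[0.72,  0.68], [-0.69,  0.74]]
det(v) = -0.46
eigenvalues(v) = [0.66, -0.7]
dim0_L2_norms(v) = [0.69, 0.66]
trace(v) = -0.04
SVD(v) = [[0.42, 0.91], [0.91, -0.42]] @ diag([0.701184146516317, 0.651184146516317]) @ [[-0.88, -0.47], [0.47, -0.88]]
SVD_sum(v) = [[-0.26, -0.14],[-0.56, -0.30]] + [[0.28, -0.52], [-0.13, 0.24]]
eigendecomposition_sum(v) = [[0.35, -0.32], [-0.33, 0.31]] + [[-0.33,-0.34],[-0.36,-0.37]]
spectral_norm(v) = 0.70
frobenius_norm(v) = 0.96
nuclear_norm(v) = 1.35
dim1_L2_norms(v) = [0.66, 0.69]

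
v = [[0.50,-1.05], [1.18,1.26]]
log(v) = [[-0.00, -0.87], [0.98, 0.63]]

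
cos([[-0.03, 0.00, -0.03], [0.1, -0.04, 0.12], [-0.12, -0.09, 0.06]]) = [[1.00,-0.0,0.00],[0.01,1.00,0.00],[0.01,0.0,1.0]]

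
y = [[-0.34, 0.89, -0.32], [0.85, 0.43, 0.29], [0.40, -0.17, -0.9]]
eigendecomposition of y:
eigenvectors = [[0.55+0.00j, -0.02+0.59j, -0.02-0.59j], [0.84+0.00j, -0.02-0.38j, -0.02+0.38j], [0.04+0.00j, (0.71+0j), 0.71-0.00j]]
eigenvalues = [(1+0j), (-0.9+0.43j), (-0.9-0.43j)]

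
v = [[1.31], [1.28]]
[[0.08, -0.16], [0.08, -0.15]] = v @ [[0.06, -0.12]]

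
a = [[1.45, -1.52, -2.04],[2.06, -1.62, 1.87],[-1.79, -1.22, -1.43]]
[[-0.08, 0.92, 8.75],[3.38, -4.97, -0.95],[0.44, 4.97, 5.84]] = a @ [[-0.11, -1.52, 0.22], [-1.22, -0.34, -2.10], [0.87, -1.28, -2.57]]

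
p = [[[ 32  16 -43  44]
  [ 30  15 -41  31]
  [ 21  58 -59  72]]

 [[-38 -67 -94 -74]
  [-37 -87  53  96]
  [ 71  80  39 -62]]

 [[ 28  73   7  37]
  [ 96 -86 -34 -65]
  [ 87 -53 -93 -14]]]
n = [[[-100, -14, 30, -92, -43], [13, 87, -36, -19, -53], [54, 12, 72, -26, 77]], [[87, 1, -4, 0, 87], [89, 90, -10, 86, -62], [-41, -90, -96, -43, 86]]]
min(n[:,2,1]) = -90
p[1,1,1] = -87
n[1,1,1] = 90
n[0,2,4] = 77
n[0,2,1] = 12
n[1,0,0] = 87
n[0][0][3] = -92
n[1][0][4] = 87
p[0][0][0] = 32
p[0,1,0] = 30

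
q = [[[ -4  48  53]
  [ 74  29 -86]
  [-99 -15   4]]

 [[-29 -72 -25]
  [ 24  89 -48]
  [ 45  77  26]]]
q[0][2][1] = -15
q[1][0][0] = -29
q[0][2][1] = -15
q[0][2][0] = -99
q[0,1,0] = 74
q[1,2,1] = 77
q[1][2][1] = 77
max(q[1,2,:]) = 77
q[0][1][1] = 29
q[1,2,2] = 26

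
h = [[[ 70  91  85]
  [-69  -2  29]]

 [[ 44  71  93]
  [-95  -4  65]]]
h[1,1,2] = 65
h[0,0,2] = 85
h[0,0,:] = [70, 91, 85]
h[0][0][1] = 91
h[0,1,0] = -69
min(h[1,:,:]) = -95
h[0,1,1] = -2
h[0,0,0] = 70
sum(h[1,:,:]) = 174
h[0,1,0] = -69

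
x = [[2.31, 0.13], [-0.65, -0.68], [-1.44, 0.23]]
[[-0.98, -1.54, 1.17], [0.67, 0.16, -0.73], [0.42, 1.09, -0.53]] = x @ [[-0.39,-0.69,0.47], [-0.61,0.42,0.62]]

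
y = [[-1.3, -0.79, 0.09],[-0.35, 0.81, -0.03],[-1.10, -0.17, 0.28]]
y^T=[[-1.30, -0.35, -1.1], [-0.79, 0.81, -0.17], [0.09, -0.03, 0.28]]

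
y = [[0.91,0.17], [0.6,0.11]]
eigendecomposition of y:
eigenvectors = [[0.84, -0.18],  [0.55, 0.98]]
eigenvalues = [1.02, -0.0]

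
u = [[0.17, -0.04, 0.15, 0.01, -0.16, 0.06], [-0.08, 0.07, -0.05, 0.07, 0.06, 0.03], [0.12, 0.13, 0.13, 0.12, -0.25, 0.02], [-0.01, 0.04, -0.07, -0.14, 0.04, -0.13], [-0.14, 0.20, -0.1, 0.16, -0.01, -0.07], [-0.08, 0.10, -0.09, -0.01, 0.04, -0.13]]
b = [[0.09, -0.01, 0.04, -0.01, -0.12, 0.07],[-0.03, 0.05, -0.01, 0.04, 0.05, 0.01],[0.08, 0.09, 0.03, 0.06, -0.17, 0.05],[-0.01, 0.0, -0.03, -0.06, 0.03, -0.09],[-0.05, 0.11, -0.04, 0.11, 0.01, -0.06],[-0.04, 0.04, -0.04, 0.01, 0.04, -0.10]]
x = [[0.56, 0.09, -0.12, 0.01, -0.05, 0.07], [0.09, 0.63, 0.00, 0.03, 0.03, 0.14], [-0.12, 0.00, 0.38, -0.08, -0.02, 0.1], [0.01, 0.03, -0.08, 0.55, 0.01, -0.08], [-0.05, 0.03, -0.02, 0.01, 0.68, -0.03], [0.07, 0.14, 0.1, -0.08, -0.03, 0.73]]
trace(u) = 0.09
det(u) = -0.00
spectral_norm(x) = 0.88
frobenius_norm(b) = 0.39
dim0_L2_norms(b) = [0.14, 0.16, 0.08, 0.15, 0.22, 0.17]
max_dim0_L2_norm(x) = 0.76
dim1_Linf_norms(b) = [0.12, 0.05, 0.17, 0.09, 0.11, 0.1]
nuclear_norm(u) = 1.13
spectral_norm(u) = 0.48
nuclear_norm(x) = 3.53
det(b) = -0.00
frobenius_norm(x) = 1.52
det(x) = 0.03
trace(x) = 3.53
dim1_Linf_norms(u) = [0.17, 0.08, 0.25, 0.14, 0.2, 0.13]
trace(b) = 0.02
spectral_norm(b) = 0.30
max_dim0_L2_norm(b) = 0.22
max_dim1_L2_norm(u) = 0.35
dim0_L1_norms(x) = [0.9, 0.92, 0.7, 0.76, 0.82, 1.15]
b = u @ x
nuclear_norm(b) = 0.67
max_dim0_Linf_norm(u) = 0.25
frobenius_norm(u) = 0.65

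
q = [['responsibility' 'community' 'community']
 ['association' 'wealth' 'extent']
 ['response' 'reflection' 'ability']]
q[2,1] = 'reflection'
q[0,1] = 'community'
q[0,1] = 'community'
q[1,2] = 'extent'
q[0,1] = 'community'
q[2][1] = 'reflection'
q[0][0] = 'responsibility'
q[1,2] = 'extent'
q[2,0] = 'response'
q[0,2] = 'community'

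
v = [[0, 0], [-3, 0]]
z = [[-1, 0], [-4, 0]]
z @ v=[[0, 0], [0, 0]]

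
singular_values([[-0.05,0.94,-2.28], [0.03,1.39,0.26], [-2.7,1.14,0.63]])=[3.06, 2.49, 1.23]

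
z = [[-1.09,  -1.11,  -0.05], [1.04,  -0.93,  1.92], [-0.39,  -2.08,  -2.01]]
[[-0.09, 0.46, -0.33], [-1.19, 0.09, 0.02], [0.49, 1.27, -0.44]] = z @ [[-0.12, 0.03, 0.13], [0.22, -0.44, 0.17], [-0.45, -0.18, 0.02]]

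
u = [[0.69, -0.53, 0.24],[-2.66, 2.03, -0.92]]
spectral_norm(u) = 3.59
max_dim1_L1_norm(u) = 5.61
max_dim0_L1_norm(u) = 3.35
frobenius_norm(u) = 3.59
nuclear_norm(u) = 3.59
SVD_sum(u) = [[0.69, -0.53, 0.24],[-2.66, 2.03, -0.92]] + [[-0.0, -0.0, 0.0], [-0.0, -0.00, 0.00]]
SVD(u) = [[-0.25, 0.97], [0.97, 0.25]] @ diag([3.5857345884742644, 0.002731486646741616]) @ [[-0.77,0.59,-0.27],[-0.64,-0.72,0.26]]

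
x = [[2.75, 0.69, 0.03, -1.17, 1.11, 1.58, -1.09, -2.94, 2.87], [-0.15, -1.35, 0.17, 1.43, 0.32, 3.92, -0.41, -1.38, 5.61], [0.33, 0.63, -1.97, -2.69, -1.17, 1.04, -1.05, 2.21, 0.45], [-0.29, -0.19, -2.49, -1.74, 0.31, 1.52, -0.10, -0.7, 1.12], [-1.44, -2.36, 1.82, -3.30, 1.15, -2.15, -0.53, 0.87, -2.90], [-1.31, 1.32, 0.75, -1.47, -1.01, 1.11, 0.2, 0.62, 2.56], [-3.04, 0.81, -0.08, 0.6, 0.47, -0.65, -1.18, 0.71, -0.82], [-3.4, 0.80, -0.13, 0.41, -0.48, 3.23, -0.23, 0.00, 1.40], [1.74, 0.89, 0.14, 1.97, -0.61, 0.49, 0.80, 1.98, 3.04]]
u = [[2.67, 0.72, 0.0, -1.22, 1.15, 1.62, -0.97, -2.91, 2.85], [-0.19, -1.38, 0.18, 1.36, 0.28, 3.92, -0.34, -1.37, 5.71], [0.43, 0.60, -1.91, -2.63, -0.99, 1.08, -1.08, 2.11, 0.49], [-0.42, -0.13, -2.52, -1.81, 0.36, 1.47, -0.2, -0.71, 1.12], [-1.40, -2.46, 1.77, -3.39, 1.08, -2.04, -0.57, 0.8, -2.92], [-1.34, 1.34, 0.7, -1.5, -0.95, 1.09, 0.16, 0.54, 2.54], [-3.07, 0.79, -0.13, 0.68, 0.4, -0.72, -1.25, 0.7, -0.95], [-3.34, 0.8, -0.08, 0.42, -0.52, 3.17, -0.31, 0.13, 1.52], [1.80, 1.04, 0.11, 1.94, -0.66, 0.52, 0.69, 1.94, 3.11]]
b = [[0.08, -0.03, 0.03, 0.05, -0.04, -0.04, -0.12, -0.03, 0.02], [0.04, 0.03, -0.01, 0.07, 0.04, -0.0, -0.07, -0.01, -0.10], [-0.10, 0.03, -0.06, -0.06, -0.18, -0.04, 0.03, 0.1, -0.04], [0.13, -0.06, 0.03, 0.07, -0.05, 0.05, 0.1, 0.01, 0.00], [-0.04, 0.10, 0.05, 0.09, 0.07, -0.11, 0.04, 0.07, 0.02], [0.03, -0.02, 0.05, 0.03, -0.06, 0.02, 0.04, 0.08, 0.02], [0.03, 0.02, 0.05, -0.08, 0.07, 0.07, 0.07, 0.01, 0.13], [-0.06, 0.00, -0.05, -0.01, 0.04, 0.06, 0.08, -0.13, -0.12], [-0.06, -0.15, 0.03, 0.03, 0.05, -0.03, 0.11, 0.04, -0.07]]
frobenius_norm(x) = 15.21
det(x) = -31501.47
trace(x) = 1.81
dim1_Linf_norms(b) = [0.12, 0.1, 0.18, 0.13, 0.11, 0.08, 0.13, 0.13, 0.15]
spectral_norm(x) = 10.42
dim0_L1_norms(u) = [14.66, 9.26, 7.4, 14.95, 6.39, 15.63, 5.57, 11.21, 21.21]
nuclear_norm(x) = 37.60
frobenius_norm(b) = 0.60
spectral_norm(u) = 10.48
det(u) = -28216.70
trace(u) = 1.73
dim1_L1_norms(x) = [14.23, 14.74, 11.54, 8.46, 16.52, 10.35, 8.36, 10.08, 11.66]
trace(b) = 0.08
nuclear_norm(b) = 1.56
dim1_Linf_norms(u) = [2.91, 5.71, 2.63, 2.52, 3.39, 2.54, 3.07, 3.34, 3.11]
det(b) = 0.00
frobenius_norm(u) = 15.22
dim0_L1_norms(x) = [14.45, 9.04, 7.58, 14.78, 6.63, 15.69, 5.59, 11.41, 20.77]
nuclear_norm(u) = 37.51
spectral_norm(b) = 0.28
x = b + u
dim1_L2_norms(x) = [5.59, 7.28, 4.5, 3.68, 6.1, 3.93, 3.67, 5.01, 4.7]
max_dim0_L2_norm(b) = 0.24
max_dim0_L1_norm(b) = 0.66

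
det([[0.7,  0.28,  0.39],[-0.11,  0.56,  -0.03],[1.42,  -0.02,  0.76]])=-0.000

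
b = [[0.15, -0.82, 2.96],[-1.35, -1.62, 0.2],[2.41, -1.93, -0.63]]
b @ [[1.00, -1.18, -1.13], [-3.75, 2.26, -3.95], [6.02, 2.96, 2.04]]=[[21.04, 6.73, 9.11], [5.93, -1.48, 8.33], [5.85, -9.07, 3.62]]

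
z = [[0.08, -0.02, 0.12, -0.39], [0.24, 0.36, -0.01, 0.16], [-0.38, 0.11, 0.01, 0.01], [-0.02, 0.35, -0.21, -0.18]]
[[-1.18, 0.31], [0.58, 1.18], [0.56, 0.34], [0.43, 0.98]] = z@[[-1.09, 0.13],[1.31, 3.45],[-1.68, 1.47],[2.23, -0.49]]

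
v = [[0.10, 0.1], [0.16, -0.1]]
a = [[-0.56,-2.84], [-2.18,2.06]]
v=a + [[0.66,2.94], [2.34,-2.16]]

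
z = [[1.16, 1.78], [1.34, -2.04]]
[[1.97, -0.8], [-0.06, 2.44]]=z @ [[0.82, 0.57], [0.57, -0.82]]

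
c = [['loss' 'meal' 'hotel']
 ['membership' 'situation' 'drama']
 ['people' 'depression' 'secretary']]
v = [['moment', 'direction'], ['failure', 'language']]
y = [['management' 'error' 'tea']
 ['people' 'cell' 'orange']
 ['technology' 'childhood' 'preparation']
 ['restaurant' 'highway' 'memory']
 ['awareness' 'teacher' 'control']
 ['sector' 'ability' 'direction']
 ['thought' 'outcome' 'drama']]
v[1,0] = 'failure'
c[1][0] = 'membership'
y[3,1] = 'highway'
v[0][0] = 'moment'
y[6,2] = 'drama'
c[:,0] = ['loss', 'membership', 'people']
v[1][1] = 'language'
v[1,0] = 'failure'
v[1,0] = 'failure'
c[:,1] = ['meal', 'situation', 'depression']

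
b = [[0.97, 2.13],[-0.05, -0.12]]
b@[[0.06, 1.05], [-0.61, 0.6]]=[[-1.24, 2.30], [0.07, -0.12]]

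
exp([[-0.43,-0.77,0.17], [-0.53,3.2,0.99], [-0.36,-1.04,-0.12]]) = [[1.39, -4.92, -1.17], [-3.78, 21.62, 6.31], [0.72, -6.33, -0.82]]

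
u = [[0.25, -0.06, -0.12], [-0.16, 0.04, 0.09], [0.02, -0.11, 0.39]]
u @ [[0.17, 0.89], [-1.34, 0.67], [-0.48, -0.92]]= [[0.18, 0.29], [-0.12, -0.2], [-0.04, -0.41]]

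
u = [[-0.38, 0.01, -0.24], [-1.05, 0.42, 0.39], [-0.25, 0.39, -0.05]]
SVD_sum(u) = [[-0.25, 0.11, 0.07], [-1.06, 0.47, 0.28], [-0.32, 0.14, 0.08]] + [[-0.09, -0.01, -0.32], [0.03, 0.00, 0.11], [-0.03, -0.0, -0.10]] + [[-0.04, -0.10, 0.01], [-0.02, -0.05, 0.01], [0.1, 0.25, -0.03]]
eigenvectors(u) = [[-0.09+0.00j, (0.44-0.29j), 0.44+0.29j], [0.88+0.00j, (0.71+0j), (0.71-0j)], [0.47+0.00j, -0.25-0.39j, -0.25+0.39j]]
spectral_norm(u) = 1.28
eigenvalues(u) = [(0.74+0j), (-0.37+0.22j), (-0.37-0.22j)]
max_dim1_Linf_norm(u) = 1.05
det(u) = 0.14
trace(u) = -0.01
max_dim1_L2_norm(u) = 1.2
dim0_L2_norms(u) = [1.14, 0.57, 0.46]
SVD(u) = [[-0.22,0.91,-0.36], [-0.93,-0.31,-0.19], [-0.29,0.29,0.91]] @ diag([1.2768214975025365, 0.36433928362144474, 0.29526894507481183]) @ [[0.89, -0.4, -0.23], [-0.26, -0.02, -0.97], [0.38, 0.92, -0.12]]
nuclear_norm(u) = 1.94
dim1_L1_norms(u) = [0.63, 1.86, 0.69]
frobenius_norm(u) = 1.36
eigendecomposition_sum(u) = [[(0.06-0j), -0.05+0.00j, (-0.04-0j)],[(-0.53+0j), (0.47-0j), 0.40+0.00j],[(-0.28+0j), (0.25-0j), (0.21+0j)]] + [[-0.22+0.02j,(0.03+0.08j),-0.10-0.15j],  [(-0.26-0.14j),(-0.03+0.11j),-0.00-0.24j],  [0.02+0.19j,0.07-0.02j,-0.13+0.08j]] + [[-0.22-0.02j,0.03-0.08j,-0.10+0.15j], [-0.26+0.14j,-0.03-0.11j,-0.00+0.24j], [0.02-0.19j,0.07+0.02j,(-0.13-0.08j)]]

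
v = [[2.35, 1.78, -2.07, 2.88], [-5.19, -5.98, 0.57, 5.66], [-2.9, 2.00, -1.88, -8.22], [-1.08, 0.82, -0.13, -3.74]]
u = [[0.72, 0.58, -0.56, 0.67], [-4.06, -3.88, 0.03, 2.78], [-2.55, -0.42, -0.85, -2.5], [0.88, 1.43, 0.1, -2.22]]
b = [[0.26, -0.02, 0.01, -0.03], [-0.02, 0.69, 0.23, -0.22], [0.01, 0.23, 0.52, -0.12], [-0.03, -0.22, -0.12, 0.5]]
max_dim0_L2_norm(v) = 11.04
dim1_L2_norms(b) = [0.26, 0.76, 0.58, 0.56]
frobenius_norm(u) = 7.89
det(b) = 0.03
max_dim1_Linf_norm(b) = 0.69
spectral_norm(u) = 6.79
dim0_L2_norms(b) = [0.26, 0.76, 0.58, 0.56]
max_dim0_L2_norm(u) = 4.93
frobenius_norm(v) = 14.69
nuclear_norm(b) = 1.97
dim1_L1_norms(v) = [9.08, 17.4, 15.0, 5.77]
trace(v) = -9.25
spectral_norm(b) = 0.98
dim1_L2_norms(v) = [4.61, 9.75, 9.14, 3.98]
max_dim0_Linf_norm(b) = 0.69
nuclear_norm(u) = 11.64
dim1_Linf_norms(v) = [2.88, 5.98, 8.22, 3.74]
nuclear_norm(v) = 22.74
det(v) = 26.22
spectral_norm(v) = 12.14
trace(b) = 1.97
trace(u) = -6.23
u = b @ v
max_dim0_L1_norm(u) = 8.21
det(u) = 0.90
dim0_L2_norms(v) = [6.48, 6.6, 2.86, 11.04]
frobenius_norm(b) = 1.14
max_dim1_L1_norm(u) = 10.75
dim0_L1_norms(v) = [11.52, 10.58, 4.65, 20.5]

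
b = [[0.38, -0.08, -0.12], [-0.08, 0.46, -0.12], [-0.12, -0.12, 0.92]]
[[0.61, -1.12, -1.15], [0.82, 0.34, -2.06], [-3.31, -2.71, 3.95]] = b @ [[0.76, -4.30, -2.81],[1.03, -0.96, -4.09],[-3.36, -3.63, 3.39]]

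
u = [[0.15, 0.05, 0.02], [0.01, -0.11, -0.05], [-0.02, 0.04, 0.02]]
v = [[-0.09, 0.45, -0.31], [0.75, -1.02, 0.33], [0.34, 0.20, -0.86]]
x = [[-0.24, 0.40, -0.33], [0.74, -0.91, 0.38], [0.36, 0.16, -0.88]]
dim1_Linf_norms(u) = [0.15, 0.11, 0.04]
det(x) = -0.01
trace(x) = -2.03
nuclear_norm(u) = 0.29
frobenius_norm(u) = 0.21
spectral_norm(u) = 0.17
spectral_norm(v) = 1.43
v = x + u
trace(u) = 0.06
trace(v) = -1.97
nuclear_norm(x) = 2.32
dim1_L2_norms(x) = [0.57, 1.23, 0.96]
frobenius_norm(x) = 1.67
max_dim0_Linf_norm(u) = 0.15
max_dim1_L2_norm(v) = 1.31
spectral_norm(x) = 1.38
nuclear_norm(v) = 2.44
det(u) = -0.00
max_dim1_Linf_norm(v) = 1.02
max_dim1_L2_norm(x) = 1.23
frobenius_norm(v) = 1.71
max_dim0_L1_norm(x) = 1.59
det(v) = 0.11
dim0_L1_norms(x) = [1.34, 1.47, 1.59]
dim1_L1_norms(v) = [0.85, 2.1, 1.4]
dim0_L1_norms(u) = [0.18, 0.2, 0.09]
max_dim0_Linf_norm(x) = 0.91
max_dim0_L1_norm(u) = 0.2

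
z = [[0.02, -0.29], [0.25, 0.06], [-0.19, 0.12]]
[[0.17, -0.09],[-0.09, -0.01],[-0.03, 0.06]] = z @[[-0.21, -0.12],[-0.60, 0.29]]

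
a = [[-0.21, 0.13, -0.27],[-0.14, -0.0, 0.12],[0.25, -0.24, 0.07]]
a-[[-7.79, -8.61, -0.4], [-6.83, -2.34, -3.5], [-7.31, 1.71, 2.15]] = [[7.58,  8.74,  0.13], [6.69,  2.34,  3.62], [7.56,  -1.95,  -2.08]]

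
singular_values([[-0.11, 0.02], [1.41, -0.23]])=[1.43, 0.0]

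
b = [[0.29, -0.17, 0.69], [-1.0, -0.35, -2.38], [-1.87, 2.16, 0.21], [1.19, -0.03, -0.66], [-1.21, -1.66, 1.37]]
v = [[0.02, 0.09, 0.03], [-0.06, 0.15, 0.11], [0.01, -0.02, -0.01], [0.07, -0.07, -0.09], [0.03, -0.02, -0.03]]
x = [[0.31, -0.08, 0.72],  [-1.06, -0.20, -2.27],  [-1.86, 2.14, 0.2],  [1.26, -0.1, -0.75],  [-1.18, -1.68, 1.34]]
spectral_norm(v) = 0.25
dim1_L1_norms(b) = [1.15, 3.73, 4.24, 1.88, 4.24]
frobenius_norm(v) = 0.26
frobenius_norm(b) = 4.85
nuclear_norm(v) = 0.33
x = b + v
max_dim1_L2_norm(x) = 2.84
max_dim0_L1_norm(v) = 0.35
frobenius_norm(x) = 4.82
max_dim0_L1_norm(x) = 5.67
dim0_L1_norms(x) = [5.67, 4.2, 5.28]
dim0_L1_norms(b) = [5.56, 4.37, 5.31]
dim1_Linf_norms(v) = [0.09, 0.15, 0.02, 0.09, 0.03]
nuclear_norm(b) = 8.34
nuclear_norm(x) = 8.27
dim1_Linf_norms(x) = [0.72, 2.27, 2.14, 1.26, 1.68]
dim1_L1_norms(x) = [1.11, 3.53, 4.2, 2.11, 4.2]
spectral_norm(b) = 3.11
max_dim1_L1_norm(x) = 4.2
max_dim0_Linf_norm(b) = 2.38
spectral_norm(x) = 3.14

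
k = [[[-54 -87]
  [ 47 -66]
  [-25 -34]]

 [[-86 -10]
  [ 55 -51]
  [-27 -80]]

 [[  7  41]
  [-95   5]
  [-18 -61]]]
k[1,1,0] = 55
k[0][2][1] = -34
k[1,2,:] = [-27, -80]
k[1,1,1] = -51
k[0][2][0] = -25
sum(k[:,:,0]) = -196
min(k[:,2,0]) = -27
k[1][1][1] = -51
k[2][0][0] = 7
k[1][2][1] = -80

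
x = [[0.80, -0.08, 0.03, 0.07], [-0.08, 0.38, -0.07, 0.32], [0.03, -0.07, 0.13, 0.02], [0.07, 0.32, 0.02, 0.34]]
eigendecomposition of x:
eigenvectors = [[-0.1, -0.11, -0.98, 0.09], [-0.64, -0.23, 0.16, 0.72], [-0.41, 0.91, -0.06, -0.06], [0.64, 0.34, -0.04, 0.69]]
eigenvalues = [-0.0, 0.15, 0.82, 0.68]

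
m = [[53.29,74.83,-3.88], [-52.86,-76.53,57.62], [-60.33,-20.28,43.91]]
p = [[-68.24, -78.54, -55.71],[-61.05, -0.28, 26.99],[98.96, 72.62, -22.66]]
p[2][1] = 72.62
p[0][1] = -78.54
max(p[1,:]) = 26.99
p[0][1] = -78.54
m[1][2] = 57.62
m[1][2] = 57.62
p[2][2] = -22.66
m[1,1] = -76.53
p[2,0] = 98.96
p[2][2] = -22.66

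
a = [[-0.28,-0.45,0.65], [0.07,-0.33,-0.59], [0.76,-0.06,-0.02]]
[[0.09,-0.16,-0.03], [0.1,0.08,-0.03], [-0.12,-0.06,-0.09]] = a @ [[-0.17, -0.08, -0.11], [-0.2, 0.11, 0.11], [-0.07, -0.20, -0.02]]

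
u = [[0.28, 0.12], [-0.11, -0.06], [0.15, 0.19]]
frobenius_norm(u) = 0.41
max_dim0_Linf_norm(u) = 0.28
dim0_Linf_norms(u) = [0.28, 0.19]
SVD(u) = [[-0.75, -0.57], [0.31, 0.11], [-0.58, 0.81]] @ diag([0.39786453372188024, 0.09382863532137113]) @ [[-0.83,-0.55], [-0.55,0.83]]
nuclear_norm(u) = 0.49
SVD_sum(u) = [[0.25, 0.17], [-0.1, -0.07], [0.19, 0.13]] + [[0.03, -0.05], [-0.01, 0.01], [-0.04, 0.06]]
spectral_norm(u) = 0.40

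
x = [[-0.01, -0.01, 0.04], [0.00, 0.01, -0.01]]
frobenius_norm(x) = 0.04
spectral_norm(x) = 0.04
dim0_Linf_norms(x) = [0.01, 0.01, 0.04]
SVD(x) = [[-0.96, 0.28], [0.28, 0.96]] @ diag([0.04408398930684088, 0.007523422545247586]) @ [[0.22,  0.28,  -0.93], [-0.37,  0.91,  0.19]]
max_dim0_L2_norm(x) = 0.04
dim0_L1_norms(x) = [0.01, 0.02, 0.05]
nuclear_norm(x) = 0.05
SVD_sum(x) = [[-0.01, -0.01, 0.04],[0.0, 0.00, -0.01]] + [[-0.0, 0.00, 0.00], [-0.00, 0.01, 0.0]]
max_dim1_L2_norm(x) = 0.04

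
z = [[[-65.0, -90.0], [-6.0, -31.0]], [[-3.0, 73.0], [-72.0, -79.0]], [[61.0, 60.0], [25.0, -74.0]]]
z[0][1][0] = -6.0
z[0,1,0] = -6.0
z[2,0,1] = 60.0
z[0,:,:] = [[-65.0, -90.0], [-6.0, -31.0]]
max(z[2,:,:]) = 61.0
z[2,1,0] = 25.0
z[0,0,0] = -65.0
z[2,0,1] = 60.0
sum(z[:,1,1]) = -184.0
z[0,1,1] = -31.0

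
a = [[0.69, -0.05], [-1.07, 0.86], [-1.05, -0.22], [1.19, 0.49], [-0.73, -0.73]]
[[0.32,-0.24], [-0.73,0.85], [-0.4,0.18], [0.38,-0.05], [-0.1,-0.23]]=a @[[0.44, -0.3], [-0.30, 0.62]]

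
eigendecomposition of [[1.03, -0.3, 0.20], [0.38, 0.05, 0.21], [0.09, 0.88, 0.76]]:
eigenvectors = [[-0.32, -0.51, 0.49], [-0.6, -0.02, 0.32], [0.73, 0.86, 0.81]]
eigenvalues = [-0.01, 0.68, 1.16]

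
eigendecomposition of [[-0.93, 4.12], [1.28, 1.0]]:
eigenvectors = [[-0.94, -0.77], [0.35, -0.64]]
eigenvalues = [-2.46, 2.53]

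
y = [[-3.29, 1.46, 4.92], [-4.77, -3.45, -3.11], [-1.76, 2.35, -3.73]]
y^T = [[-3.29, -4.77, -1.76],[1.46, -3.45, 2.35],[4.92, -3.11, -3.73]]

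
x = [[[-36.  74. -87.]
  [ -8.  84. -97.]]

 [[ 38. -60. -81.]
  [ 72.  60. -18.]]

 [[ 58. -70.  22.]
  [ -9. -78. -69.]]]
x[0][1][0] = -8.0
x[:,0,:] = [[-36.0, 74.0, -87.0], [38.0, -60.0, -81.0], [58.0, -70.0, 22.0]]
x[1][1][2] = -18.0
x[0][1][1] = 84.0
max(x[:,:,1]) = 84.0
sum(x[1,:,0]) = 110.0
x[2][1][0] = -9.0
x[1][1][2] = -18.0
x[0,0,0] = -36.0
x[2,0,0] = 58.0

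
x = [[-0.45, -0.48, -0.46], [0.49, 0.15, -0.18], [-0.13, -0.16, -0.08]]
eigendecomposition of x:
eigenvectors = [[(0.73+0j), (0.73-0j), 0.27+0.00j], [(-0.5-0.42j), -0.50+0.42j, (-0.81+0j)], [(0.19-0.05j), 0.19+0.05j, (0.52+0j)]]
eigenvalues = [(-0.24+0.31j), (-0.24-0.31j), (0.1+0j)]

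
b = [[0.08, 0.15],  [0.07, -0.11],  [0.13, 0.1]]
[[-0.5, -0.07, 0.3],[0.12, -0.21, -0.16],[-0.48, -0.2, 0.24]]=b @ [[-1.92, -2.01, 0.47], [-2.32, 0.61, 1.74]]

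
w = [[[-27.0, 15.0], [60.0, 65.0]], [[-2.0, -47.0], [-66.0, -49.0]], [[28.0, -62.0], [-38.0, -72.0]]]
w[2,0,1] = -62.0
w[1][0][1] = -47.0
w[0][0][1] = 15.0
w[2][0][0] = 28.0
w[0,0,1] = 15.0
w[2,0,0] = 28.0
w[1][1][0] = -66.0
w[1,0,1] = -47.0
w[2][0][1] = -62.0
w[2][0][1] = -62.0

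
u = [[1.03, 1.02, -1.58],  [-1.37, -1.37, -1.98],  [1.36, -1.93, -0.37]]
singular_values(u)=[2.92, 2.22, 2.13]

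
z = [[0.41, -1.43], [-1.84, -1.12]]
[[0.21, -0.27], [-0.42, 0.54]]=z @ [[0.27, -0.35], [-0.07, 0.09]]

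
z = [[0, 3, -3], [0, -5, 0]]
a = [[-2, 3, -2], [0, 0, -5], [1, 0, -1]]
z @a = [[-3, 0, -12], [0, 0, 25]]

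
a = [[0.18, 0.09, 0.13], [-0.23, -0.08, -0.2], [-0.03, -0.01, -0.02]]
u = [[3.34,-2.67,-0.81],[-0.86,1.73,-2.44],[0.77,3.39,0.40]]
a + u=[[3.52, -2.58, -0.68], [-1.09, 1.65, -2.64], [0.74, 3.38, 0.38]]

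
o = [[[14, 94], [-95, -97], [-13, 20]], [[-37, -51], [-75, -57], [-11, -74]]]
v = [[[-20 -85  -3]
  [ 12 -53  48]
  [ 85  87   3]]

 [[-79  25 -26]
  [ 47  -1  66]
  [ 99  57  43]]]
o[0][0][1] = 94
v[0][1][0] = 12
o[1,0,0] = -37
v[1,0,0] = -79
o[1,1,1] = -57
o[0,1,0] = -95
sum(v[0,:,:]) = 74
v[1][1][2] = 66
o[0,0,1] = 94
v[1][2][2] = 43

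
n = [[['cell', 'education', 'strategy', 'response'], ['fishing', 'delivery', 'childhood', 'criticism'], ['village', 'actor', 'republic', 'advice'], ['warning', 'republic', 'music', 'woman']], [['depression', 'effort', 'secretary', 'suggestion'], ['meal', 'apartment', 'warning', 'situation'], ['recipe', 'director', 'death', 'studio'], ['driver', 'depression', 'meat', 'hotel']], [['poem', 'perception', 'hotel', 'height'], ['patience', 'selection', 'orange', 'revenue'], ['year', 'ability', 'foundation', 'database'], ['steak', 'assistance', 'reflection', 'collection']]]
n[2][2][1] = 'ability'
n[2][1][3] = 'revenue'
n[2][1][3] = 'revenue'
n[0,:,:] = [['cell', 'education', 'strategy', 'response'], ['fishing', 'delivery', 'childhood', 'criticism'], ['village', 'actor', 'republic', 'advice'], ['warning', 'republic', 'music', 'woman']]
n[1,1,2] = 'warning'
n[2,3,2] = 'reflection'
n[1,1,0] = 'meal'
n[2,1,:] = ['patience', 'selection', 'orange', 'revenue']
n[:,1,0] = ['fishing', 'meal', 'patience']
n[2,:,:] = [['poem', 'perception', 'hotel', 'height'], ['patience', 'selection', 'orange', 'revenue'], ['year', 'ability', 'foundation', 'database'], ['steak', 'assistance', 'reflection', 'collection']]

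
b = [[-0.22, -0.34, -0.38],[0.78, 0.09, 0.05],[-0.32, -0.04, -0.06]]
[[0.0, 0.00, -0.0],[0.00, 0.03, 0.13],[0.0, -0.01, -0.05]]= b @ [[-0.00, 0.04, 0.18], [0.00, -0.04, -0.17], [-0.0, 0.01, 0.05]]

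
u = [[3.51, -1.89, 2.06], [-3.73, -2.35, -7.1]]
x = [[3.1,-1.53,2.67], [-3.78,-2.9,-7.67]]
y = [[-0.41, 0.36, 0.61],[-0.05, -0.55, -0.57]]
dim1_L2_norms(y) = [0.82, 0.79]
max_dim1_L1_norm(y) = 1.38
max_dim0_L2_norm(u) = 7.39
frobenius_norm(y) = 1.14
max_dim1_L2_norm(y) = 0.82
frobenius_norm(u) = 9.49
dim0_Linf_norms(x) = [3.78, 2.9, 7.67]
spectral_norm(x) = 9.60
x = y + u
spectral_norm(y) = 1.08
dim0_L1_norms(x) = [6.88, 4.43, 10.34]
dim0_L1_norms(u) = [7.24, 4.24, 9.16]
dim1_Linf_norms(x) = [3.1, 7.67]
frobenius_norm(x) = 10.03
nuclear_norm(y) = 1.44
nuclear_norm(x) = 12.52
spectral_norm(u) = 8.89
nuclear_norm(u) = 12.20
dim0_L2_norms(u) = [5.12, 3.02, 7.39]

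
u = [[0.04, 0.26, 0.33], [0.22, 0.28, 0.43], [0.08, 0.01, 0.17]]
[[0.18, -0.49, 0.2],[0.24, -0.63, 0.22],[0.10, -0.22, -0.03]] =u @ [[0.01, -0.06, 0.10], [-0.04, -0.32, 1.14], [0.58, -1.22, -0.29]]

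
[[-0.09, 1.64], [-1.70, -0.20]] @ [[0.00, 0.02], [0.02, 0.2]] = [[0.03, 0.33], [-0.00, -0.07]]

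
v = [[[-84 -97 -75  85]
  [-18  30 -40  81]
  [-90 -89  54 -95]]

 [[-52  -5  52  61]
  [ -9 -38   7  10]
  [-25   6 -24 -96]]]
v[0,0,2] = -75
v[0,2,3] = -95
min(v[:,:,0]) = -90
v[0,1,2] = -40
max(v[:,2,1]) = 6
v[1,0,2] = 52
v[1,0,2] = 52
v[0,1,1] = 30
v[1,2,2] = -24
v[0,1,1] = 30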